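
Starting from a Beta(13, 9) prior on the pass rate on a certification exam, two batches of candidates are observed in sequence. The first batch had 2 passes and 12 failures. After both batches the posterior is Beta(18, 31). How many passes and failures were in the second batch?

Sequential conjugate updates are equivalent to a single update on the pooled data, so total successes = posterior α − prior α and total failures = posterior β − prior β.
Total across both batches: 18−13=5 passes, 31−9=22 failures.
Subtract the first batch: 5−2=3 passes and 22−12=10 failures.

3 passes and 10 failures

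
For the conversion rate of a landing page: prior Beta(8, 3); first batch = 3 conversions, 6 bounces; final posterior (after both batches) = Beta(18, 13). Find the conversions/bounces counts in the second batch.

Because Beta–binomial updating is additive in the counts, the combined data contributed (α_post−α_prior, β_post−β_prior) successes and failures.
Total across both batches: 18−8=10 conversions, 13−3=10 bounces.
Subtract the first batch: 10−3=7 conversions and 10−6=4 bounces.

7 conversions and 4 bounces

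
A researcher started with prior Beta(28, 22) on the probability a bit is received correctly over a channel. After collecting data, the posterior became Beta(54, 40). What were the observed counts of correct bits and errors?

A Beta(a, b) prior with s successes and f failures in binomial data gives a Beta(a+s, b+f) posterior.
So s = 54 − 28 = 26 and f = 40 − 22 = 18.

26 correct bits and 18 errors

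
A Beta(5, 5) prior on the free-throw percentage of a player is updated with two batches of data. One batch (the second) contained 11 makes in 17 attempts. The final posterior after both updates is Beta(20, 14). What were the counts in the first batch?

4 makes and 3 misses

Sequential conjugate updates are equivalent to a single update on the pooled data, so total successes = posterior α − prior α and total failures = posterior β − prior β.
Total across both batches: 20−5=15 makes, 14−5=9 misses.
Subtract the second batch: 15−11=4 makes and 9−6=3 misses.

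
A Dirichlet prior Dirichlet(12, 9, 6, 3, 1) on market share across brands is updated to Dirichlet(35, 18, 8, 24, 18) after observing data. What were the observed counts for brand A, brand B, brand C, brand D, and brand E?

counts (23, 9, 2, 21, 17)

For a Dirichlet(α) prior with multinomial counts c, the posterior is Dirichlet(α + c) componentwise.
Counts are posterior − prior componentwise: 35−12=23, 18−9=9, 8−6=2, 24−3=21, 18−1=17.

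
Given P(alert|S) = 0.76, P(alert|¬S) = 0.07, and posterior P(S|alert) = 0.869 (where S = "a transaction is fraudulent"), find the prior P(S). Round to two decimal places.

Bayes' rule in odds form gives O(S|E) = O(S)·[P(E|S)/P(E|¬S)], hence O(S) = O(S|E)/LR.
Posterior odds = 0.869/(1−0.869) = 6.6336. LR = 0.76/0.07 = 10.8571.
Prior odds = 6.6336/10.8571 = 0.6110, so P(S) = 0.6110/(1+0.6110) ≈ 0.38.

P(S) = 0.38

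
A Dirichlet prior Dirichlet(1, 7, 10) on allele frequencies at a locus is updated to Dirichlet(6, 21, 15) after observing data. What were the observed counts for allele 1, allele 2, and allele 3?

counts (5, 14, 5)

For a Dirichlet(α) prior with multinomial counts c, the posterior is Dirichlet(α + c) componentwise.
Counts are posterior − prior componentwise: 6−1=5, 21−7=14, 15−10=5.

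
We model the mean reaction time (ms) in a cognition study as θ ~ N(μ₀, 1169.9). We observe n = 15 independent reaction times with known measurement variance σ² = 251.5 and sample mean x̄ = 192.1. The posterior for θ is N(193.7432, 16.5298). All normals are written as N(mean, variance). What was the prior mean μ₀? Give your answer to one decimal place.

With known observation variance, the Normal–Normal posterior has precision τ_n = τ₀ + n/σ² and mean μ_n = (τ₀μ₀ + (n/σ²)x̄)/τ_n.
Here τ₀ = 1/1169.9 = 0.000855 and τ_data = 15/251.5 = 0.059642, so τ_n = 0.060497.
Rearranging for μ₀: μ₀ = (μ_n·τ_n − τ_data·x̄)/τ₀ = (193.7432·0.060497 − 0.059642·192.1) / 0.000855 = 0.263654/0.000855 ≈ 308.4.

μ₀ = 308.4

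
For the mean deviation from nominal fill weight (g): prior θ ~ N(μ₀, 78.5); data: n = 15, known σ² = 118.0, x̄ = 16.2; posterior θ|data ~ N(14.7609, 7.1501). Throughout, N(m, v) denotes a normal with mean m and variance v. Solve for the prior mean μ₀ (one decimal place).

μ₀ = 0.4

With known observation variance, the Normal–Normal posterior has precision τ_n = τ₀ + n/σ² and mean μ_n = (τ₀μ₀ + (n/σ²)x̄)/τ_n.
Here τ₀ = 1/78.5 = 0.012739 and τ_data = 15/118.0 = 0.127119, so τ_n = 0.139858.
Rearranging for μ₀: μ₀ = (μ_n·τ_n − τ_data·x̄)/τ₀ = (14.7609·0.139858 − 0.127119·16.2) / 0.012739 = 0.005102/0.012739 ≈ 0.4.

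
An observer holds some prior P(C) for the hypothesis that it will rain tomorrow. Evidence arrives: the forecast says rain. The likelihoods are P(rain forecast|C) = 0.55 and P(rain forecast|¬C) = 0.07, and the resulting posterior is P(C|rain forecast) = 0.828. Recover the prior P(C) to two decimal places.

Bayes' rule in odds form gives O(C|E) = O(C)·[P(E|C)/P(E|¬C)], hence O(C) = O(C|E)/LR.
Posterior odds = 0.828/(1−0.828) = 4.8140. LR = 0.55/0.07 = 7.8571.
Prior odds = 4.8140/7.8571 = 0.6127, so P(C) = 0.6127/(1+0.6127) ≈ 0.38.

P(C) = 0.38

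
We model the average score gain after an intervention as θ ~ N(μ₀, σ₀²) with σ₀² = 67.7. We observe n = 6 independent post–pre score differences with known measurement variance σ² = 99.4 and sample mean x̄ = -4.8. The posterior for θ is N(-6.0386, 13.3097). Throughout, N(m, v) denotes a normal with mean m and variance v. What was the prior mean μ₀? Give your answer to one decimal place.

With known observation variance, the Normal–Normal posterior has precision τ_n = τ₀ + n/σ² and mean μ_n = (τ₀μ₀ + (n/σ²)x̄)/τ_n.
Here τ₀ = 1/67.7 = 0.014771 and τ_data = 6/99.4 = 0.060362, so τ_n = 0.075133.
Rearranging for μ₀: μ₀ = (μ_n·τ_n − τ_data·x̄)/τ₀ = (-6.0386·0.075133 − 0.060362·-4.8) / 0.014771 = -0.163961/0.014771 ≈ -11.1.

μ₀ = -11.1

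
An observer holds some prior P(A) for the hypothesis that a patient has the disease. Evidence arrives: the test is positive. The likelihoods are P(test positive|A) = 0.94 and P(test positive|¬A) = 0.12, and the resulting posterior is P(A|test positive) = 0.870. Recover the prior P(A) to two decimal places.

P(A) = 0.46

Bayes' rule in odds form gives O(A|E) = O(A)·[P(E|A)/P(E|¬A)], hence O(A) = O(A|E)/LR.
Posterior odds = 0.870/(1−0.870) = 6.6923. LR = 0.94/0.12 = 7.8333.
Prior odds = 6.6923/7.8333 = 0.8543, so P(A) = 0.8543/(1+0.8543) ≈ 0.46.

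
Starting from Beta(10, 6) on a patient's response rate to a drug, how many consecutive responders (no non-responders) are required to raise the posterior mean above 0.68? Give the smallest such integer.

After k responders and 0 non-responders the posterior is Beta(10+k, 6), with mean (10+k)/(10+6+k).
Set (10+k)/(16+k) > 0.68 and solve: k > (0.68·16 − 10)/(1 − 0.68) = 2.750.
The smallest integer exceeding 2.750 is 3, and checking k=3: (13)/(19) = 0.6842 > 0.68.

k = 3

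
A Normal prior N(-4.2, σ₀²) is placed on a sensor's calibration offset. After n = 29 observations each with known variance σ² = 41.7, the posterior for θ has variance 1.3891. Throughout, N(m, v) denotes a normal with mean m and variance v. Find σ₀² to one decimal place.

Posterior precision equals prior precision plus data precision: 1/σ_n² = 1/σ₀² + n/σ².
So 1/σ₀² = 1/1.3891 − 29/41.7 = 0.719891 − 0.695444 = 0.024447.
Hence σ₀² = 1/0.024447 ≈ 40.9.

σ₀² = 40.9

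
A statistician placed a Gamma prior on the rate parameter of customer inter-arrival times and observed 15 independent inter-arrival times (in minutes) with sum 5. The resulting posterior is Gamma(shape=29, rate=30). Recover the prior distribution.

Gamma–exponential conjugacy: posterior shape = α + n, posterior rate = β + Σtᵢ.
So α = 29 − 15 = 14 and β = 30 − 5 = 25.

Gamma(shape=14, rate=25)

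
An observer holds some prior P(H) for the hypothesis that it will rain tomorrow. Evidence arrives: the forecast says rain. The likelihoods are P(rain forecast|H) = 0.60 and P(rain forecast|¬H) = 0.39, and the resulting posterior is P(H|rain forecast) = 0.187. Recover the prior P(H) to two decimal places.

In odds form, posterior odds = prior odds × likelihood ratio, so prior odds = posterior odds ÷ LR.
Posterior odds = 0.187/(1−0.187) = 0.2300. LR = 0.60/0.39 = 1.5385.
Prior odds = 0.2300/1.5385 = 0.1495, so P(H) = 0.1495/(1+0.1495) ≈ 0.13.

P(H) = 0.13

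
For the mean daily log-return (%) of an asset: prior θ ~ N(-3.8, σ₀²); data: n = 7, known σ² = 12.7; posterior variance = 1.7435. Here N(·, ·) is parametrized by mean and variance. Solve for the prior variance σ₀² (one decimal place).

σ₀² = 44.7

Posterior precision equals prior precision plus data precision: 1/σ_n² = 1/σ₀² + n/σ².
So 1/σ₀² = 1/1.7435 − 7/12.7 = 0.573559 − 0.551181 = 0.022378.
Hence σ₀² = 1/0.022378 ≈ 44.7.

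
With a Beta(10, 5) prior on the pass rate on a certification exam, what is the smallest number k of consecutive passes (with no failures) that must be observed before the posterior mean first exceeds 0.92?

After k passes and 0 failures the posterior is Beta(10+k, 5), with mean (10+k)/(10+5+k).
Set (10+k)/(15+k) > 0.92 and solve: k > (0.92·15 − 10)/(1 − 0.92) = 47.500.
The smallest integer exceeding 47.500 is 48.

k = 48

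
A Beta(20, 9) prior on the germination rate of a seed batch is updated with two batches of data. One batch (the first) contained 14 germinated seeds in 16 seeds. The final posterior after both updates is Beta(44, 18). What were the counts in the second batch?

Because Beta–binomial updating is additive in the counts, the combined data contributed (α_post−α_prior, β_post−β_prior) successes and failures.
Total across both batches: 44−20=24 germinated seeds, 18−9=9 non-germinating seeds.
Subtract the first batch: 24−14=10 germinated seeds and 9−2=7 non-germinating seeds.

10 germinated seeds and 7 non-germinating seeds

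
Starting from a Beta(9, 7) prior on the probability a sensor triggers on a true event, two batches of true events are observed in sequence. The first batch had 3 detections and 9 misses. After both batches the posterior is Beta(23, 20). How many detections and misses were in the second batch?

Because Beta–binomial updating is additive in the counts, the combined data contributed (α_post−α_prior, β_post−β_prior) successes and failures.
Total across both batches: 23−9=14 detections, 20−7=13 misses.
Subtract the first batch: 14−3=11 detections and 13−9=4 misses.

11 detections and 4 misses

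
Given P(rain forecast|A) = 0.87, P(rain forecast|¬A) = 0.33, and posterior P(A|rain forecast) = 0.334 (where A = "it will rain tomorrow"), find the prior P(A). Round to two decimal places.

P(A) = 0.16

Bayes' rule in odds form gives O(A|E) = O(A)·[P(E|A)/P(E|¬A)], hence O(A) = O(A|E)/LR.
Posterior odds = 0.334/(1−0.334) = 0.5015. LR = 0.87/0.33 = 2.6364.
Prior odds = 0.5015/2.6364 = 0.1902, so P(A) = 0.1902/(1+0.1902) ≈ 0.16.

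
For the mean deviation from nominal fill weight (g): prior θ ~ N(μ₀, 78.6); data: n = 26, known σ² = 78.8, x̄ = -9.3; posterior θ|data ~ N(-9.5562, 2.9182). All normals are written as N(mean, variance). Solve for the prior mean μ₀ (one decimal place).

μ₀ = -16.2

With known observation variance, the Normal–Normal posterior has precision τ_n = τ₀ + n/σ² and mean μ_n = (τ₀μ₀ + (n/σ²)x̄)/τ_n.
Here τ₀ = 1/78.6 = 0.012723 and τ_data = 26/78.8 = 0.329949, so τ_n = 0.342672.
Rearranging for μ₀: μ₀ = (μ_n·τ_n − τ_data·x̄)/τ₀ = (-9.5562·0.342672 − 0.329949·-9.3) / 0.012723 = -0.206116/0.012723 ≈ -16.2.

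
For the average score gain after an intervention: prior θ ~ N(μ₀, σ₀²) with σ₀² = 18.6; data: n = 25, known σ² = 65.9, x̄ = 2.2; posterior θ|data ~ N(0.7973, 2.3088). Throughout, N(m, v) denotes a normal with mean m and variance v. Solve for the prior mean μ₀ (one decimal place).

The posterior mean is a precision-weighted average: μ_n = (τ₀μ₀ + τ_data·x̄)/(τ₀+τ_data), with τ₀=1/σ₀² and τ_data=n/σ².
Here τ₀ = 1/18.6 = 0.053763 and τ_data = 25/65.9 = 0.379363, so τ_n = 0.433126.
Rearranging for μ₀: μ₀ = (μ_n·τ_n − τ_data·x̄)/τ₀ = (0.7973·0.433126 − 0.379363·2.2) / 0.053763 = -0.489267/0.053763 ≈ -9.1.

μ₀ = -9.1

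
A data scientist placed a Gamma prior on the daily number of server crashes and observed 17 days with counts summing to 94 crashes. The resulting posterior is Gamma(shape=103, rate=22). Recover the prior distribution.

A Gamma(α, β) prior (rate parametrization) on a Poisson rate with n observations summing to S gives posterior Gamma(α+S, β+n).
So α = 103 − 94 = 9 and β = 22 − 17 = 5.

Gamma(shape=9, rate=5)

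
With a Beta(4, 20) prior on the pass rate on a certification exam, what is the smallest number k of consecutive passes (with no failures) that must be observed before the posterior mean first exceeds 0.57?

After k passes and 0 failures the posterior is Beta(4+k, 20), with mean (4+k)/(4+20+k).
Set (4+k)/(24+k) > 0.57 and solve: k > (0.57·24 − 4)/(1 − 0.57) = 22.512.
The smallest integer exceeding 22.512 is 23, and checking k=23: (27)/(47) = 0.5745 > 0.57.

k = 23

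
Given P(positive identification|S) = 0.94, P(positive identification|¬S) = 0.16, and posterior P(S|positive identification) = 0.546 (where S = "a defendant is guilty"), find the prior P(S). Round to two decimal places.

P(S) = 0.17

Bayes' rule in odds form gives O(S|E) = O(S)·[P(E|S)/P(E|¬S)], hence O(S) = O(S|E)/LR.
Posterior odds = 0.546/(1−0.546) = 1.2026. LR = 0.94/0.16 = 5.8750.
Prior odds = 1.2026/5.8750 = 0.2047, so P(S) = 0.2047/(1+0.2047) ≈ 0.17.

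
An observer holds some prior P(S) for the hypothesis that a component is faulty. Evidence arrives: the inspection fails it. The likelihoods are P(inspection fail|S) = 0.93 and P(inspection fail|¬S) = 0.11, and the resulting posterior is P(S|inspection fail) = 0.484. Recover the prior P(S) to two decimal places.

P(S) = 0.10

In odds form, posterior odds = prior odds × likelihood ratio, so prior odds = posterior odds ÷ LR.
Posterior odds = 0.484/(1−0.484) = 0.9380. LR = 0.93/0.11 = 8.4545.
Prior odds = 0.9380/8.4545 = 0.1109, so P(S) = 0.1109/(1+0.1109) ≈ 0.10.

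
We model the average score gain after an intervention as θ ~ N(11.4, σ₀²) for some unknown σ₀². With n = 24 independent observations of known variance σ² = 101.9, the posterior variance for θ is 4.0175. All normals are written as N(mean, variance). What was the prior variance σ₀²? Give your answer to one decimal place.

Posterior precision equals prior precision plus data precision: 1/σ_n² = 1/σ₀² + n/σ².
So 1/σ₀² = 1/4.0175 − 24/101.9 = 0.248911 − 0.235525 = 0.013386.
Hence σ₀² = 1/0.013386 ≈ 74.7.

σ₀² = 74.7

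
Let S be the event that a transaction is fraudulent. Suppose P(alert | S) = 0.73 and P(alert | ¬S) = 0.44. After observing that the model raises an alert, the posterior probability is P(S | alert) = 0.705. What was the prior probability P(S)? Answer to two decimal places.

In odds form, posterior odds = prior odds × likelihood ratio, so prior odds = posterior odds ÷ LR.
Posterior odds = 0.705/(1−0.705) = 2.3898. LR = 0.73/0.44 = 1.6591.
Prior odds = 2.3898/1.6591 = 1.4404, so P(S) = 1.4404/(1+1.4404) ≈ 0.59.

P(S) = 0.59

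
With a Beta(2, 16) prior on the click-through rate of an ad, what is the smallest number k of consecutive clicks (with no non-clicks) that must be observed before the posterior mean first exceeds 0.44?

After k clicks and 0 non-clicks the posterior is Beta(2+k, 16), with mean (2+k)/(2+16+k).
Set (2+k)/(18+k) > 0.44 and solve: k > (0.44·18 − 2)/(1 − 0.44) = 10.571.
The smallest integer exceeding 10.571 is 11, and checking k=11: (13)/(29) = 0.4483 > 0.44.

k = 11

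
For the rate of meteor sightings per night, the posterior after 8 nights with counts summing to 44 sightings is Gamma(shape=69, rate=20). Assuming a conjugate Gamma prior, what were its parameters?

A Gamma(α, β) prior (rate parametrization) on a Poisson rate with n observations summing to S gives posterior Gamma(α+S, β+n).
So α = 69 − 44 = 25 and β = 20 − 8 = 12.

Gamma(shape=25, rate=12)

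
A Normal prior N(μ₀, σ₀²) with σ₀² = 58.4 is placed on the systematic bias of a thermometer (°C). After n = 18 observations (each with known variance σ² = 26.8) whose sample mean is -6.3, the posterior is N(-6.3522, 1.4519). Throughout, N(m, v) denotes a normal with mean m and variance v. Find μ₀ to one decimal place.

With known observation variance, the Normal–Normal posterior has precision τ_n = τ₀ + n/σ² and mean μ_n = (τ₀μ₀ + (n/σ²)x̄)/τ_n.
Here τ₀ = 1/58.4 = 0.017123 and τ_data = 18/26.8 = 0.671642, so τ_n = 0.688765.
Rearranging for μ₀: μ₀ = (μ_n·τ_n − τ_data·x̄)/τ₀ = (-6.3522·0.688765 − 0.671642·-6.3) / 0.017123 = -0.143828/0.017123 ≈ -8.4.

μ₀ = -8.4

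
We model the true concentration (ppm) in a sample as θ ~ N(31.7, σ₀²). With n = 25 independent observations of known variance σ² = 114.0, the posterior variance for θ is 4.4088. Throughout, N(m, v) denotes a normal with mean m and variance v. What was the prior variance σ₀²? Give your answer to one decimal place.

σ₀² = 133.0

For the Normal–Normal model with known σ², precisions add: τ_n = τ₀ + n/σ².
So 1/σ₀² = 1/4.4088 − 25/114.0 = 0.226819 − 0.219298 = 0.007521.
Hence σ₀² = 1/0.007521 ≈ 133.0.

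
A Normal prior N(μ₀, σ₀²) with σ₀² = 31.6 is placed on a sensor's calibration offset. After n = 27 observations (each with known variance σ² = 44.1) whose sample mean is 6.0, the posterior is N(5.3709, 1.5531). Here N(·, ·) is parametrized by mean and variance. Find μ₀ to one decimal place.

The posterior mean is a precision-weighted average: μ_n = (τ₀μ₀ + τ_data·x̄)/(τ₀+τ_data), with τ₀=1/σ₀² and τ_data=n/σ².
Here τ₀ = 1/31.6 = 0.031646 and τ_data = 27/44.1 = 0.612245, so τ_n = 0.643891.
Rearranging for μ₀: μ₀ = (μ_n·τ_n − τ_data·x̄)/τ₀ = (5.3709·0.643891 − 0.612245·6.0) / 0.031646 = -0.215196/0.031646 ≈ -6.8.

μ₀ = -6.8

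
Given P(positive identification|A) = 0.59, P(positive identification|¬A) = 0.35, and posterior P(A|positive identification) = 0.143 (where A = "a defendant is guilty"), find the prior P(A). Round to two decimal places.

P(A) = 0.09

In odds form, posterior odds = prior odds × likelihood ratio, so prior odds = posterior odds ÷ LR.
Posterior odds = 0.143/(1−0.143) = 0.1669. LR = 0.59/0.35 = 1.6857.
Prior odds = 0.1669/1.6857 = 0.0990, so P(A) = 0.0990/(1+0.0990) ≈ 0.09.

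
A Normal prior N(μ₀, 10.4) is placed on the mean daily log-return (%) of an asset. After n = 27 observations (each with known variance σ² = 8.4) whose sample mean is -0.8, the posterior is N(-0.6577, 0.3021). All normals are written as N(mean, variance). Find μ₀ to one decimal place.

μ₀ = 4.1

The posterior mean is a precision-weighted average: μ_n = (τ₀μ₀ + τ_data·x̄)/(τ₀+τ_data), with τ₀=1/σ₀² and τ_data=n/σ².
Here τ₀ = 1/10.4 = 0.096154 and τ_data = 27/8.4 = 3.214286, so τ_n = 3.310440.
Rearranging for μ₀: μ₀ = (μ_n·τ_n − τ_data·x̄)/τ₀ = (-0.6577·3.310440 − 3.214286·-0.8) / 0.096154 = 0.394152/0.096154 ≈ 4.1.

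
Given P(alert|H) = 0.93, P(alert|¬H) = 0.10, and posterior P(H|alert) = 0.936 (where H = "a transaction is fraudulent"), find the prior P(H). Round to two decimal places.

Bayes' rule in odds form gives O(H|E) = O(H)·[P(E|H)/P(E|¬H)], hence O(H) = O(H|E)/LR.
Posterior odds = 0.936/(1−0.936) = 14.6250. LR = 0.93/0.10 = 9.3000.
Prior odds = 14.6250/9.3000 = 1.5726, so P(H) = 1.5726/(1+1.5726) ≈ 0.61.

P(H) = 0.61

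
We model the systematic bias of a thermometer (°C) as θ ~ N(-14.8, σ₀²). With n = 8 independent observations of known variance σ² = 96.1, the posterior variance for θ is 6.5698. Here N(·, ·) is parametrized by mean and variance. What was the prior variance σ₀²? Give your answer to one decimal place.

σ₀² = 14.5

For the Normal–Normal model with known σ², precisions add: τ_n = τ₀ + n/σ².
So 1/σ₀² = 1/6.5698 − 8/96.1 = 0.152212 − 0.083247 = 0.068965.
Hence σ₀² = 1/0.068965 ≈ 14.5.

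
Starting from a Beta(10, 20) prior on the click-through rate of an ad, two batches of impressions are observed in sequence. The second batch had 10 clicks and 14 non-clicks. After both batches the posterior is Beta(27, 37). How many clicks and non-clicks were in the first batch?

Sequential conjugate updates are equivalent to a single update on the pooled data, so total successes = posterior α − prior α and total failures = posterior β − prior β.
Total across both batches: 27−10=17 clicks, 37−20=17 non-clicks.
Subtract the second batch: 17−10=7 clicks and 17−14=3 non-clicks.

7 clicks and 3 non-clicks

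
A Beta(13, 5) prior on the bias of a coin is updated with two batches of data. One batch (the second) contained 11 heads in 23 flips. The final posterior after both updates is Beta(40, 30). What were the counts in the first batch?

16 heads and 13 tails

Sequential conjugate updates are equivalent to a single update on the pooled data, so total successes = posterior α − prior α and total failures = posterior β − prior β.
Total across both batches: 40−13=27 heads, 30−5=25 tails.
Subtract the second batch: 27−11=16 heads and 25−12=13 tails.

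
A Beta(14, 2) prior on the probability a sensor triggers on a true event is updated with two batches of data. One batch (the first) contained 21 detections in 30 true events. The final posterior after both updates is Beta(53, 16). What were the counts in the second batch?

Because Beta–binomial updating is additive in the counts, the combined data contributed (α_post−α_prior, β_post−β_prior) successes and failures.
Total across both batches: 53−14=39 detections, 16−2=14 misses.
Subtract the first batch: 39−21=18 detections and 14−9=5 misses.

18 detections and 5 misses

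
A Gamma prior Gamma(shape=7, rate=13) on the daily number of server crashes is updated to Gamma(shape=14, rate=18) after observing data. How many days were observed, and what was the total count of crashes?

n = 5 days with total 7 crashes

A Gamma(α, β) prior (rate parametrization) on a Poisson rate with n observations summing to S gives posterior Gamma(α+S, β+n).
Matching: Σxᵢ = 14 − 7 = 7 and n = 18 − 13 = 5.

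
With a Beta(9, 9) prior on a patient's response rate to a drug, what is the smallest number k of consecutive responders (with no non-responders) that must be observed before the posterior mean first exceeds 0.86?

After k responders and 0 non-responders the posterior is Beta(9+k, 9), with mean (9+k)/(9+9+k).
Set (9+k)/(18+k) > 0.86 and solve: k > (0.86·18 − 9)/(1 − 0.86) = 46.286.
The smallest integer exceeding 46.286 is 47, and checking k=47: (56)/(65) = 0.8615 > 0.86.

k = 47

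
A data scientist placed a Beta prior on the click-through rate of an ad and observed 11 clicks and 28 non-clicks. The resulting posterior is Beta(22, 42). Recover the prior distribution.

Beta is conjugate to the binomial likelihood: posterior = Beta(α+s, β+f).
Subtract the data counts: 22−11=11, 42−28=14.

Beta(11, 14)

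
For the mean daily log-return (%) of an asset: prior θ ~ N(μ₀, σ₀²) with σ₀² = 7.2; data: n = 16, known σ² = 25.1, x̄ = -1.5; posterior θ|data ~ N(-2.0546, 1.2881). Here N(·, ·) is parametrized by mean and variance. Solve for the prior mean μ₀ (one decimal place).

The posterior mean is a precision-weighted average: μ_n = (τ₀μ₀ + τ_data·x̄)/(τ₀+τ_data), with τ₀=1/σ₀² and τ_data=n/σ².
Here τ₀ = 1/7.2 = 0.138889 and τ_data = 16/25.1 = 0.637450, so τ_n = 0.776339.
Rearranging for μ₀: μ₀ = (μ_n·τ_n − τ_data·x̄)/τ₀ = (-2.0546·0.776339 − 0.637450·-1.5) / 0.138889 = -0.638891/0.138889 ≈ -4.6.

μ₀ = -4.6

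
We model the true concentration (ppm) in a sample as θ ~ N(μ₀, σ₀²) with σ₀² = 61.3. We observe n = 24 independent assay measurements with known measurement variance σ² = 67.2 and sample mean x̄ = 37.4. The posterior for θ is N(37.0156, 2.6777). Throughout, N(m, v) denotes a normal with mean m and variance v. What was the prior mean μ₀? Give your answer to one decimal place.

μ₀ = 28.6

The posterior mean is a precision-weighted average: μ_n = (τ₀μ₀ + τ_data·x̄)/(τ₀+τ_data), with τ₀=1/σ₀² and τ_data=n/σ².
Here τ₀ = 1/61.3 = 0.016313 and τ_data = 24/67.2 = 0.357143, so τ_n = 0.373456.
Rearranging for μ₀: μ₀ = (μ_n·τ_n − τ_data·x̄)/τ₀ = (37.0156·0.373456 − 0.357143·37.4) / 0.016313 = 0.466550/0.016313 ≈ 28.6.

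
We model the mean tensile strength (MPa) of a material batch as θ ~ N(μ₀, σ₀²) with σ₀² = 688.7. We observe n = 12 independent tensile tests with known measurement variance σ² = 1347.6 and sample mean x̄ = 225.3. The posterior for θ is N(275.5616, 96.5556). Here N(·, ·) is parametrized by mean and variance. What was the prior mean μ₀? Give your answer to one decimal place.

μ₀ = 583.8

With known observation variance, the Normal–Normal posterior has precision τ_n = τ₀ + n/σ² and mean μ_n = (τ₀μ₀ + (n/σ²)x̄)/τ_n.
Here τ₀ = 1/688.7 = 0.001452 and τ_data = 12/1347.6 = 0.008905, so τ_n = 0.010357.
Rearranging for μ₀: μ₀ = (μ_n·τ_n − τ_data·x̄)/τ₀ = (275.5616·0.010357 − 0.008905·225.3) / 0.001452 = 0.847695/0.001452 ≈ 583.8.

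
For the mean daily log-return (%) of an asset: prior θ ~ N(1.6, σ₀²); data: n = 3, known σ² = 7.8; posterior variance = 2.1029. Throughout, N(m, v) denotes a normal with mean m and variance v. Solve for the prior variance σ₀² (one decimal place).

For the Normal–Normal model with known σ², precisions add: τ_n = τ₀ + n/σ².
So 1/σ₀² = 1/2.1029 − 3/7.8 = 0.475534 − 0.384615 = 0.090919.
Hence σ₀² = 1/0.090919 ≈ 11.0.

σ₀² = 11.0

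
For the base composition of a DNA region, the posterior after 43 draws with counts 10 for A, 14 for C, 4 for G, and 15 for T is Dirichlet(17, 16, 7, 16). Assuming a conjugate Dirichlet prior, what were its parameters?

Dirichlet(7, 2, 3, 1)

For a Dirichlet(α) prior with multinomial counts c, the posterior is Dirichlet(α + c) componentwise.
Subtract each count from the matching posterior parameter: 17−10=7, 16−14=2, 7−4=3, 16−15=1.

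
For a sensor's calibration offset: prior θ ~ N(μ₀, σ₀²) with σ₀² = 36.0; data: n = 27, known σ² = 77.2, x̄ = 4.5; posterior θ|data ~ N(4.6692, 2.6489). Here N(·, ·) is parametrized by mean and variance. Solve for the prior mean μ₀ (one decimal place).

μ₀ = 6.8

With known observation variance, the Normal–Normal posterior has precision τ_n = τ₀ + n/σ² and mean μ_n = (τ₀μ₀ + (n/σ²)x̄)/τ_n.
Here τ₀ = 1/36.0 = 0.027778 and τ_data = 27/77.2 = 0.349741, so τ_n = 0.377519.
Rearranging for μ₀: μ₀ = (μ_n·τ_n − τ_data·x̄)/τ₀ = (4.6692·0.377519 − 0.349741·4.5) / 0.027778 = 0.188877/0.027778 ≈ 6.8.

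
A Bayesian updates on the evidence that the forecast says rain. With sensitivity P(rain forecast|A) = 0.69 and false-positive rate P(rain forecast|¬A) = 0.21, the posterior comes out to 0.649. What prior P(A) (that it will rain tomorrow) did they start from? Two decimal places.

Bayes' rule in odds form gives O(A|E) = O(A)·[P(E|A)/P(E|¬A)], hence O(A) = O(A|E)/LR.
Posterior odds = 0.649/(1−0.649) = 1.8490. LR = 0.69/0.21 = 3.2857.
Prior odds = 1.8490/3.2857 = 0.5627, so P(A) = 0.5627/(1+0.5627) ≈ 0.36.

P(A) = 0.36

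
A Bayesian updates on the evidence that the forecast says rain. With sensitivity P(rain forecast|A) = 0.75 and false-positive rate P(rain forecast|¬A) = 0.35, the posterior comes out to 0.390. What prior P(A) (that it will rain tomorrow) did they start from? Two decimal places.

P(A) = 0.23

In odds form, posterior odds = prior odds × likelihood ratio, so prior odds = posterior odds ÷ LR.
Posterior odds = 0.390/(1−0.390) = 0.6393. LR = 0.75/0.35 = 2.1429.
Prior odds = 0.6393/2.1429 = 0.2983, so P(A) = 0.2983/(1+0.2983) ≈ 0.23.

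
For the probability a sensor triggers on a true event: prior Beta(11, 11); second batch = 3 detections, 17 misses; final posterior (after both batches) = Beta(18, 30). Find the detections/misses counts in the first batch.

4 detections and 2 misses

Sequential conjugate updates are equivalent to a single update on the pooled data, so total successes = posterior α − prior α and total failures = posterior β − prior β.
Total across both batches: 18−11=7 detections, 30−11=19 misses.
Subtract the second batch: 7−3=4 detections and 19−17=2 misses.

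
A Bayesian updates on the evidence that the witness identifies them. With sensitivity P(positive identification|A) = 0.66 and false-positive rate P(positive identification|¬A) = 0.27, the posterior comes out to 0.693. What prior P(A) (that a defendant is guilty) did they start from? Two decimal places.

Bayes' rule in odds form gives O(A|E) = O(A)·[P(E|A)/P(E|¬A)], hence O(A) = O(A|E)/LR.
Posterior odds = 0.693/(1−0.693) = 2.2573. LR = 0.66/0.27 = 2.4444.
Prior odds = 2.2573/2.4444 = 0.9235, so P(A) = 0.9235/(1+0.9235) ≈ 0.48.

P(A) = 0.48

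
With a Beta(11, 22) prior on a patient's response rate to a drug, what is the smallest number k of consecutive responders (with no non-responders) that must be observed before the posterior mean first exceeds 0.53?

k = 14

After k responders and 0 non-responders the posterior is Beta(11+k, 22), with mean (11+k)/(11+22+k).
Set (11+k)/(33+k) > 0.53 and solve: k > (0.53·33 − 11)/(1 − 0.53) = 13.809.
The smallest integer exceeding 13.809 is 14.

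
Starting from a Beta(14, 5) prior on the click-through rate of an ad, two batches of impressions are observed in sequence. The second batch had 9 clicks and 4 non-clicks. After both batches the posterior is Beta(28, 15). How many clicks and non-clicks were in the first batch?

Because Beta–binomial updating is additive in the counts, the combined data contributed (α_post−α_prior, β_post−β_prior) successes and failures.
Total across both batches: 28−14=14 clicks, 15−5=10 non-clicks.
Subtract the second batch: 14−9=5 clicks and 10−4=6 non-clicks.

5 clicks and 6 non-clicks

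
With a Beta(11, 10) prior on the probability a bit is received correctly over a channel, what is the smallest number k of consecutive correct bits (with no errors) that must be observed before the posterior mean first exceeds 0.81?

k = 32

After k correct bits and 0 errors the posterior is Beta(11+k, 10), with mean (11+k)/(11+10+k).
Set (11+k)/(21+k) > 0.81 and solve: k > (0.81·21 − 11)/(1 − 0.81) = 31.632.
The smallest integer exceeding 31.632 is 32, and checking k=32: (43)/(53) = 0.8113 > 0.81.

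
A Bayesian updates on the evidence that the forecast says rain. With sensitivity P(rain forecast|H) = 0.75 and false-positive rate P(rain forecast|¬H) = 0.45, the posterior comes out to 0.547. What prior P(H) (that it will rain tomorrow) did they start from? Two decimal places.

P(H) = 0.42

Bayes' rule in odds form gives O(H|E) = O(H)·[P(E|H)/P(E|¬H)], hence O(H) = O(H|E)/LR.
Posterior odds = 0.547/(1−0.547) = 1.2075. LR = 0.75/0.45 = 1.6667.
Prior odds = 1.2075/1.6667 = 0.7245, so P(H) = 0.7245/(1+0.7245) ≈ 0.42.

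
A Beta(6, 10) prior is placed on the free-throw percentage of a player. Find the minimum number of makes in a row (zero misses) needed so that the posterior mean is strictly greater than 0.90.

After k makes and 0 misses the posterior is Beta(6+k, 10), with mean (6+k)/(6+10+k).
Set (6+k)/(16+k) > 0.90 and solve: k > (0.90·16 − 6)/(1 − 0.90) = 84.000.
The smallest integer exceeding 84.000 is 85.

k = 85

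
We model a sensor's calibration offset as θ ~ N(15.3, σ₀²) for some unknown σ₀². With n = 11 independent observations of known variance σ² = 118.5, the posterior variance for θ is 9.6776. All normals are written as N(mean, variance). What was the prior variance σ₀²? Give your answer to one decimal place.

Posterior precision equals prior precision plus data precision: 1/σ_n² = 1/σ₀² + n/σ².
So 1/σ₀² = 1/9.6776 − 11/118.5 = 0.103331 − 0.092827 = 0.010504.
Hence σ₀² = 1/0.010504 ≈ 95.2.

σ₀² = 95.2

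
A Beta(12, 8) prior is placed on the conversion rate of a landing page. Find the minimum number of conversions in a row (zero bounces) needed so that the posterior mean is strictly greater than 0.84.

k = 31

After k conversions and 0 bounces the posterior is Beta(12+k, 8), with mean (12+k)/(12+8+k).
Set (12+k)/(20+k) > 0.84 and solve: k > (0.84·20 − 12)/(1 − 0.84) = 30.000.
The smallest integer exceeding 30.000 is 31, and checking k=31: (43)/(51) = 0.8431 > 0.84.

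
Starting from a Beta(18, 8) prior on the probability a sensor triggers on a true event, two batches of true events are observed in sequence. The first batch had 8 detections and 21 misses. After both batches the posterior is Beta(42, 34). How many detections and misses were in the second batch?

16 detections and 5 misses

Sequential conjugate updates are equivalent to a single update on the pooled data, so total successes = posterior α − prior α and total failures = posterior β − prior β.
Total across both batches: 42−18=24 detections, 34−8=26 misses.
Subtract the first batch: 24−8=16 detections and 26−21=5 misses.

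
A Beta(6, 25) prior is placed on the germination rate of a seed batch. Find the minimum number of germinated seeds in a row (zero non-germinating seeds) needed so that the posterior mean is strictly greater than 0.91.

After k germinated seeds and 0 non-germinating seeds the posterior is Beta(6+k, 25), with mean (6+k)/(6+25+k).
Set (6+k)/(31+k) > 0.91 and solve: k > (0.91·31 − 6)/(1 − 0.91) = 246.778.
The smallest integer exceeding 246.778 is 247.

k = 247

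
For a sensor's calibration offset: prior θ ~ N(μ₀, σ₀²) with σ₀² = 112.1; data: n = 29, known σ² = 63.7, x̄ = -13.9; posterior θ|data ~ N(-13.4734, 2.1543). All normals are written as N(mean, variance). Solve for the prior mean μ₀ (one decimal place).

μ₀ = 8.3

With known observation variance, the Normal–Normal posterior has precision τ_n = τ₀ + n/σ² and mean μ_n = (τ₀μ₀ + (n/σ²)x̄)/τ_n.
Here τ₀ = 1/112.1 = 0.008921 and τ_data = 29/63.7 = 0.455259, so τ_n = 0.464180.
Rearranging for μ₀: μ₀ = (μ_n·τ_n − τ_data·x̄)/τ₀ = (-13.4734·0.464180 − 0.455259·-13.9) / 0.008921 = 0.074017/0.008921 ≈ 8.3.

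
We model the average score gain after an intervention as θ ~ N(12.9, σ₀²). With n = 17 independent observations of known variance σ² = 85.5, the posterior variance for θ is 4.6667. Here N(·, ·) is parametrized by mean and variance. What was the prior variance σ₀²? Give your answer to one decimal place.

Posterior precision equals prior precision plus data precision: 1/σ_n² = 1/σ₀² + n/σ².
So 1/σ₀² = 1/4.6667 − 17/85.5 = 0.214284 − 0.198830 = 0.015454.
Hence σ₀² = 1/0.015454 ≈ 64.7.

σ₀² = 64.7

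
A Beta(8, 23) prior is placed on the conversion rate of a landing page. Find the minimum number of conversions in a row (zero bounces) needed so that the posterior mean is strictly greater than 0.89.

After k conversions and 0 bounces the posterior is Beta(8+k, 23), with mean (8+k)/(8+23+k).
Set (8+k)/(31+k) > 0.89 and solve: k > (0.89·31 − 8)/(1 − 0.89) = 178.091.
The smallest integer exceeding 178.091 is 179.

k = 179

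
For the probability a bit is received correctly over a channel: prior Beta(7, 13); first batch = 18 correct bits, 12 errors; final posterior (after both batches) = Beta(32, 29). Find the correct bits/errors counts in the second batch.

7 correct bits and 4 errors

Because Beta–binomial updating is additive in the counts, the combined data contributed (α_post−α_prior, β_post−β_prior) successes and failures.
Total across both batches: 32−7=25 correct bits, 29−13=16 errors.
Subtract the first batch: 25−18=7 correct bits and 16−12=4 errors.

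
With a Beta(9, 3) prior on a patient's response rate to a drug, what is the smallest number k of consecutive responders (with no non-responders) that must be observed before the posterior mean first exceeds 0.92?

After k responders and 0 non-responders the posterior is Beta(9+k, 3), with mean (9+k)/(9+3+k).
Set (9+k)/(12+k) > 0.92 and solve: k > (0.92·12 − 9)/(1 − 0.92) = 25.500.
The smallest integer exceeding 25.500 is 26, and checking k=26: (35)/(38) = 0.9211 > 0.92.

k = 26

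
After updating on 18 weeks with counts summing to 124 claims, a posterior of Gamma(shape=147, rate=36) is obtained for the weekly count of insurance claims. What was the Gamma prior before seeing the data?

Gamma–Poisson conjugacy: posterior shape = α + Σxᵢ, posterior rate = β + n.
So α = 147 − 124 = 23 and β = 36 − 18 = 18.

Gamma(shape=23, rate=18)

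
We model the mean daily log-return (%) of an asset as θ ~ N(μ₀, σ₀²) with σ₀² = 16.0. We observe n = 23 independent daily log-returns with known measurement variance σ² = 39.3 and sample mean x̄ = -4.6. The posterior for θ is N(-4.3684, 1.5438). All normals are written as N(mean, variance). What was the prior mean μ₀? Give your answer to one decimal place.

μ₀ = -2.2

The posterior mean is a precision-weighted average: μ_n = (τ₀μ₀ + τ_data·x̄)/(τ₀+τ_data), with τ₀=1/σ₀² and τ_data=n/σ².
Here τ₀ = 1/16.0 = 0.062500 and τ_data = 23/39.3 = 0.585242, so τ_n = 0.647742.
Rearranging for μ₀: μ₀ = (μ_n·τ_n − τ_data·x̄)/τ₀ = (-4.3684·0.647742 − 0.585242·-4.6) / 0.062500 = -0.137483/0.062500 ≈ -2.2.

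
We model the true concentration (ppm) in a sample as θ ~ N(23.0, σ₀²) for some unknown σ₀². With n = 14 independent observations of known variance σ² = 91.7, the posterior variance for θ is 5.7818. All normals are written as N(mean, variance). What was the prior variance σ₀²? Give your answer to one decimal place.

σ₀² = 49.3

For the Normal–Normal model with known σ², precisions add: τ_n = τ₀ + n/σ².
So 1/σ₀² = 1/5.7818 − 14/91.7 = 0.172957 − 0.152672 = 0.020285.
Hence σ₀² = 1/0.020285 ≈ 49.3.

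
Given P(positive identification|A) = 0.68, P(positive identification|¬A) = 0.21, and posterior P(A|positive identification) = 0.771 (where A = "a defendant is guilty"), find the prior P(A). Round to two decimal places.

In odds form, posterior odds = prior odds × likelihood ratio, so prior odds = posterior odds ÷ LR.
Posterior odds = 0.771/(1−0.771) = 3.3668. LR = 0.68/0.21 = 3.2381.
Prior odds = 3.3668/3.2381 = 1.0397, so P(A) = 1.0397/(1+1.0397) ≈ 0.51.

P(A) = 0.51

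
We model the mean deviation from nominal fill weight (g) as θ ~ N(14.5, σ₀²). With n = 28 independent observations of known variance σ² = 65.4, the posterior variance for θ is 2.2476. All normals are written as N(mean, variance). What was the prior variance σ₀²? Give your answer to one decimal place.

Posterior precision equals prior precision plus data precision: 1/σ_n² = 1/σ₀² + n/σ².
So 1/σ₀² = 1/2.2476 − 28/65.4 = 0.444919 − 0.428135 = 0.016784.
Hence σ₀² = 1/0.016784 ≈ 59.6.

σ₀² = 59.6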